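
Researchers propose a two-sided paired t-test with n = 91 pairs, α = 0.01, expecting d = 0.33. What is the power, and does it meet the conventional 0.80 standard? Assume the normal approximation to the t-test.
Power ≈ 0.72; the study is underpowered (power < 0.80)

Power calculation (paired t-test, normal approximation):
z_β = d · √n - z_{α/2}
z_β = 0.33 · √91 - 2.576
z_β = 0.33 · 9.539 - 2.576
z_β = 0.572

Power = Φ(z_β) = Φ(0.572) ≈ 0.716

Effect size d = 0.33 is small by Cohen's convention (0.2/0.5/0.8).

Threshold: power ≥ 0.80 is conventionally adequate.
Power ≈ 0.72 → the study is underpowered (power < 0.80).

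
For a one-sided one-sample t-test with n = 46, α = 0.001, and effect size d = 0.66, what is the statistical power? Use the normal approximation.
Power ≈ 0.92

Power calculation (one-sample t-test, normal approximation):
z_β = d · √n - z_α
z_β = 0.66 · √46 - 3.090
z_β = 0.66 · 6.782 - 3.090
z_β = 1.386

Power = Φ(z_β) = Φ(1.386) ≈ 0.917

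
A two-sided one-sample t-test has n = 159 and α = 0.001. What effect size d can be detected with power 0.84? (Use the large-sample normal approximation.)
d ≈ 0.34

Minimum detectable effect (one-sample t-test, normal approximation):
d = (z_{α/2} + z_β) / √n
d = (3.291 + 0.994) / √159
d = 4.285 / 12.610
d ≈ 0.34

By Cohen's convention (0.2 small / 0.5 medium / 0.8 large): small effect.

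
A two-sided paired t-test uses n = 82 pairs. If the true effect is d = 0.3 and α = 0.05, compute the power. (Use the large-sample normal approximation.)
Power ≈ 0.78

Power calculation (paired t-test, normal approximation):
z_β = d · √n - z_{α/2}
z_β = 0.3 · √82 - 1.960
z_β = 0.3 · 9.055 - 1.960
z_β = 0.757

Power = Φ(z_β) = Φ(0.757) ≈ 0.775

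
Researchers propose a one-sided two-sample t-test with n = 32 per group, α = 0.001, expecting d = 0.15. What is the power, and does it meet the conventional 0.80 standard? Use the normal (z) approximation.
Power ≈ 0.01; the study is underpowered (power < 0.80)

Power calculation (two-sample t-test, normal approximation):
z_β = d · √(n/2) - z_α
z_β = 0.15 · √(32/2) - 3.090
z_β = 0.15 · 4.000 - 3.090
z_β = -2.490

Power = Φ(z_β) = Φ(-2.490) ≈ 0.006

Effect size d = 0.15 is very small by Cohen's convention (0.2/0.5/0.8).

Threshold: power ≥ 0.80 is conventionally adequate.
Power ≈ 0.01 → the study is underpowered (power < 0.80).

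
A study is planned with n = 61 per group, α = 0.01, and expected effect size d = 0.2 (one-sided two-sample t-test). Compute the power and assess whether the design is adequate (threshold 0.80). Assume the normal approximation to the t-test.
Power ≈ 0.11; the study is underpowered (power < 0.80)

Power calculation (two-sample t-test, normal approximation):
z_β = d · √(n/2) - z_α
z_β = 0.2 · √(61/2) - 2.326
z_β = 0.2 · 5.523 - 2.326
z_β = -1.222

Power = Φ(z_β) = Φ(-1.222) ≈ 0.111

Effect size d = 0.2 is small by Cohen's convention (0.2/0.5/0.8).

Threshold: power ≥ 0.80 is conventionally adequate.
Power ≈ 0.11 → the study is underpowered (power < 0.80).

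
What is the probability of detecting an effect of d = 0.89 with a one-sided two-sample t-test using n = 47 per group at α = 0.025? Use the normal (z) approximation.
Power ≈ 0.99

Power calculation (two-sample t-test, normal approximation):
z_β = d · √(n/2) - z_α
z_β = 0.89 · √(47/2) - 1.960
z_β = 0.89 · 4.848 - 1.960
z_β = 2.354

Power = Φ(z_β) = Φ(2.354) ≈ 0.991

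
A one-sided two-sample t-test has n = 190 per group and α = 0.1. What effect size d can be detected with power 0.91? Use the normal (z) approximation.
d ≈ 0.27

Minimum detectable effect (two-sample t-test, normal approximation):
d = (z_α + z_β) / √(n/2)
d = (1.282 + 1.341) / √(190/2)
d = 2.622 / 9.747
d ≈ 0.27

By Cohen's convention (0.2 small / 0.5 medium / 0.8 large): small effect.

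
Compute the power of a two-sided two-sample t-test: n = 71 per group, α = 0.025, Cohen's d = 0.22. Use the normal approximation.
Power ≈ 0.18

Power calculation (two-sample t-test, normal approximation):
z_β = d · √(n/2) - z_{α/2}
z_β = 0.22 · √(71/2) - 2.241
z_β = 0.22 · 5.958 - 2.241
z_β = -0.931

Power = Φ(z_β) = Φ(-0.931) ≈ 0.176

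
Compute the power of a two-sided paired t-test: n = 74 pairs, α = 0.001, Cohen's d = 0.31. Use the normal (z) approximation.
Power ≈ 0.27

Power calculation (paired t-test, normal approximation):
z_β = d · √n - z_{α/2}
z_β = 0.31 · √74 - 3.291
z_β = 0.31 · 8.602 - 3.291
z_β = -0.624

Power = Φ(z_β) = Φ(-0.624) ≈ 0.266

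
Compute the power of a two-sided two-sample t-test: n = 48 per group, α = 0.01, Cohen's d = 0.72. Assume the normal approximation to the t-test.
Power ≈ 0.83

Power calculation (two-sample t-test, normal approximation):
z_β = d · √(n/2) - z_{α/2}
z_β = 0.72 · √(48/2) - 2.576
z_β = 0.72 · 4.899 - 2.576
z_β = 0.951

Power = Φ(z_β) = Φ(0.951) ≈ 0.829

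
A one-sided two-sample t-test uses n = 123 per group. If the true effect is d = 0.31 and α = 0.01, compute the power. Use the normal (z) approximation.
Power ≈ 0.54

Power calculation (two-sample t-test, normal approximation):
z_β = d · √(n/2) - z_α
z_β = 0.31 · √(123/2) - 2.326
z_β = 0.31 · 7.842 - 2.326
z_β = 0.105

Power = Φ(z_β) = Φ(0.105) ≈ 0.542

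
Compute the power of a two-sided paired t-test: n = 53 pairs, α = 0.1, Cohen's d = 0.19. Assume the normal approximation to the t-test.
Power ≈ 0.40

Power calculation (paired t-test, normal approximation):
z_β = d · √n - z_{α/2}
z_β = 0.19 · √53 - 1.645
z_β = 0.19 · 7.280 - 1.645
z_β = -0.262

Power = Φ(z_β) = Φ(-0.262) ≈ 0.397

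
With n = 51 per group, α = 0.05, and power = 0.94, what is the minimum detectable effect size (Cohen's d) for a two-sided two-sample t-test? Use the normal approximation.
d ≈ 0.70

Minimum detectable effect (two-sample t-test, normal approximation):
d = (z_{α/2} + z_β) / √(n/2)
d = (1.960 + 1.555) / √(51/2)
d = 3.515 / 5.050
d ≈ 0.70

By Cohen's convention (0.2 small / 0.5 medium / 0.8 large): medium effect.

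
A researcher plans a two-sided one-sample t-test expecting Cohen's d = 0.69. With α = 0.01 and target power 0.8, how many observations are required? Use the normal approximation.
n = 25

Sample size formula (one-sample t-test, normal approximation):
n = ((z_{α/2} + z_β) / d)²

z_{α/2} = 2.576 (for α = 0.01, two-sided)
z_β = 0.842 (for power = 0.8)
d = 0.69

n = ((2.576 + 0.842) / 0.69)²
n = (4.954)²
n ≈ 24.54
Round up to the next whole number: n = 25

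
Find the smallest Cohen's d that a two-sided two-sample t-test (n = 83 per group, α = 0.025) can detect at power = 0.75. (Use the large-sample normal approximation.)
d ≈ 0.45

Minimum detectable effect (two-sample t-test, normal approximation):
d = (z_{α/2} + z_β) / √(n/2)
d = (2.241 + 0.674) / √(83/2)
d = 2.916 / 6.442
d ≈ 0.45

By Cohen's convention (0.2 small / 0.5 medium / 0.8 large): small effect.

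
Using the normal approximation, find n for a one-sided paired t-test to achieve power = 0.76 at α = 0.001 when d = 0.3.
n = 161 pairs

Sample size formula (paired t-test, normal approximation):
n = ((z_α + z_β) / d)²

z_α = 3.090 (for α = 0.001, one-sided)
z_β = 0.706 (for power = 0.76)
d = 0.3

n = ((3.090 + 0.706) / 0.3)²
n = (12.653)²
n ≈ 160.10
Round up to the next whole number: n = 161 pairs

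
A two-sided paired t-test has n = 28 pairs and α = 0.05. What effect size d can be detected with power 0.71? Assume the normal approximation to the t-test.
d ≈ 0.47

Minimum detectable effect (paired t-test, normal approximation):
d = (z_{α/2} + z_β) / √n
d = (1.960 + 0.553) / √28
d = 2.513 / 5.292
d ≈ 0.47

By Cohen's convention (0.2 small / 0.5 medium / 0.8 large): small effect.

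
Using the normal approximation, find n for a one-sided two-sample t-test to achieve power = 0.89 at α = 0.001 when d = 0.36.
n = 288 per group

Sample size formula (two-sample t-test, normal approximation):
n = 2 · ((z_α + z_β) / d)²

z_α = 3.090 (for α = 0.001, one-sided)
z_β = 1.227 (for power = 0.89)
d = 0.36

n = 2 · ((3.090 + 1.227) / 0.36)²
n = 2 · (11.992)²
n ≈ 287.62
Round up to the next whole number: n = 288 per group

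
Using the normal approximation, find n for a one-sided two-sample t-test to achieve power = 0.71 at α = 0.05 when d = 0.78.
n = 16 per group

Sample size formula (two-sample t-test, normal approximation):
n = 2 · ((z_α + z_β) / d)²

z_α = 1.645 (for α = 0.05, one-sided)
z_β = 0.553 (for power = 0.71)
d = 0.78

n = 2 · ((1.645 + 0.553) / 0.78)²
n = 2 · (2.818)²
n ≈ 15.88
Round up to the next whole number: n = 16 per group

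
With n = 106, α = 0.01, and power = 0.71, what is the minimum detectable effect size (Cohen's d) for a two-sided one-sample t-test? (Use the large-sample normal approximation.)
d ≈ 0.30

Minimum detectable effect (one-sample t-test, normal approximation):
d = (z_{α/2} + z_β) / √n
d = (2.576 + 0.553) / √106
d = 3.129 / 10.296
d ≈ 0.30

By Cohen's convention (0.2 small / 0.5 medium / 0.8 large): small effect.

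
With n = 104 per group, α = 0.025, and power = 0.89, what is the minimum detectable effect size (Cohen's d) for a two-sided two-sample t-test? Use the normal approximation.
d ≈ 0.48

Minimum detectable effect (two-sample t-test, normal approximation):
d = (z_{α/2} + z_β) / √(n/2)
d = (2.241 + 1.227) / √(104/2)
d = 3.468 / 7.211
d ≈ 0.48

By Cohen's convention (0.2 small / 0.5 medium / 0.8 large): small effect.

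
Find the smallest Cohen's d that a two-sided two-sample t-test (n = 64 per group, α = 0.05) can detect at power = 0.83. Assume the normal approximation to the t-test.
d ≈ 0.52

Minimum detectable effect (two-sample t-test, normal approximation):
d = (z_{α/2} + z_β) / √(n/2)
d = (1.960 + 0.954) / √(64/2)
d = 2.914 / 5.657
d ≈ 0.52

By Cohen's convention (0.2 small / 0.5 medium / 0.8 large): medium effect.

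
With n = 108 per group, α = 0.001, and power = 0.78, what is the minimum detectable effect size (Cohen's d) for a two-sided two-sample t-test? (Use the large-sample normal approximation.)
d ≈ 0.55

Minimum detectable effect (two-sample t-test, normal approximation):
d = (z_{α/2} + z_β) / √(n/2)
d = (3.291 + 0.772) / √(108/2)
d = 4.063 / 7.348
d ≈ 0.55

By Cohen's convention (0.2 small / 0.5 medium / 0.8 large): medium effect.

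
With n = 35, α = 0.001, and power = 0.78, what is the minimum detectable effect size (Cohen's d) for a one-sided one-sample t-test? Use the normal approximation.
d ≈ 0.65

Minimum detectable effect (one-sample t-test, normal approximation):
d = (z_α + z_β) / √n
d = (3.090 + 0.772) / √35
d = 3.862 / 5.916
d ≈ 0.65

By Cohen's convention (0.2 small / 0.5 medium / 0.8 large): medium effect.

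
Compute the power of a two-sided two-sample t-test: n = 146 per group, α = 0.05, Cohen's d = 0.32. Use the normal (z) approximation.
Power ≈ 0.78

Power calculation (two-sample t-test, normal approximation):
z_β = d · √(n/2) - z_{α/2}
z_β = 0.32 · √(146/2) - 1.960
z_β = 0.32 · 8.544 - 1.960
z_β = 0.774

Power = Φ(z_β) = Φ(0.774) ≈ 0.781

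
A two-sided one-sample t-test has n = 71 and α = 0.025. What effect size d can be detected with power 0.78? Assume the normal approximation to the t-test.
d ≈ 0.36

Minimum detectable effect (one-sample t-test, normal approximation):
d = (z_{α/2} + z_β) / √n
d = (2.241 + 0.772) / √71
d = 3.014 / 8.426
d ≈ 0.36

By Cohen's convention (0.2 small / 0.5 medium / 0.8 large): small effect.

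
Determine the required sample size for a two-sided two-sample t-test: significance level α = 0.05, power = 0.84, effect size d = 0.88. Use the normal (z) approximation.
n = 23 per group

Sample size formula (two-sample t-test, normal approximation):
n = 2 · ((z_{α/2} + z_β) / d)²

z_{α/2} = 1.960 (for α = 0.05, two-sided)
z_β = 0.994 (for power = 0.84)
d = 0.88

n = 2 · ((1.960 + 0.994) / 0.88)²
n = 2 · (3.357)²
n ≈ 22.54
Round up to the next whole number: n = 23 per group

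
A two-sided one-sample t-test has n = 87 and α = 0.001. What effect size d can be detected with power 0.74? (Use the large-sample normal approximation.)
d ≈ 0.42

Minimum detectable effect (one-sample t-test, normal approximation):
d = (z_{α/2} + z_β) / √n
d = (3.291 + 0.643) / √87
d = 3.934 / 9.327
d ≈ 0.42

By Cohen's convention (0.2 small / 0.5 medium / 0.8 large): small effect.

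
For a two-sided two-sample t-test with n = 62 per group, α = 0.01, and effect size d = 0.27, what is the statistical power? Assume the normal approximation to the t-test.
Power ≈ 0.14

Power calculation (two-sample t-test, normal approximation):
z_β = d · √(n/2) - z_{α/2}
z_β = 0.27 · √(62/2) - 2.576
z_β = 0.27 · 5.568 - 2.576
z_β = -1.073

Power = Φ(z_β) = Φ(-1.073) ≈ 0.142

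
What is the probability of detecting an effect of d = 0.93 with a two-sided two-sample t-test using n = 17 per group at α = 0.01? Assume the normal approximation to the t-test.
Power ≈ 0.55

Power calculation (two-sample t-test, normal approximation):
z_β = d · √(n/2) - z_{α/2}
z_β = 0.93 · √(17/2) - 2.576
z_β = 0.93 · 2.915 - 2.576
z_β = 0.136

Power = Φ(z_β) = Φ(0.136) ≈ 0.554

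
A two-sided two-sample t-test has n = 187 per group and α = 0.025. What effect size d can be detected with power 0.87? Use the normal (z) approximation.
d ≈ 0.35

Minimum detectable effect (two-sample t-test, normal approximation):
d = (z_{α/2} + z_β) / √(n/2)
d = (2.241 + 1.126) / √(187/2)
d = 3.368 / 9.670
d ≈ 0.35

By Cohen's convention (0.2 small / 0.5 medium / 0.8 large): small effect.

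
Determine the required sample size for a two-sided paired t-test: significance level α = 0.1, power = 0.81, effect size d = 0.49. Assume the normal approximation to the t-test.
n = 27 pairs

Sample size formula (paired t-test, normal approximation):
n = ((z_{α/2} + z_β) / d)²

z_{α/2} = 1.645 (for α = 0.1, two-sided)
z_β = 0.878 (for power = 0.81)
d = 0.49

n = ((1.645 + 0.878) / 0.49)²
n = (5.149)²
n ≈ 26.51
Round up to the next whole number: n = 27 pairs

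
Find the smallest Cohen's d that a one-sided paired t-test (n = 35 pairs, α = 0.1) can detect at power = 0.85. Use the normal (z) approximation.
d ≈ 0.39

Minimum detectable effect (paired t-test, normal approximation):
d = (z_α + z_β) / √n
d = (1.282 + 1.036) / √35
d = 2.318 / 5.916
d ≈ 0.39

By Cohen's convention (0.2 small / 0.5 medium / 0.8 large): small effect.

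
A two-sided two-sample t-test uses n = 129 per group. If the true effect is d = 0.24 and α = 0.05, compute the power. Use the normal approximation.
Power ≈ 0.49

Power calculation (two-sample t-test, normal approximation):
z_β = d · √(n/2) - z_{α/2}
z_β = 0.24 · √(129/2) - 1.960
z_β = 0.24 · 8.031 - 1.960
z_β = -0.032

Power = Φ(z_β) = Φ(-0.032) ≈ 0.487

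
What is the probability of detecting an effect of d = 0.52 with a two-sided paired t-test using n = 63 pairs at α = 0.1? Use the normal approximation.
Power ≈ 0.99

Power calculation (paired t-test, normal approximation):
z_β = d · √n - z_{α/2}
z_β = 0.52 · √63 - 1.645
z_β = 0.52 · 7.937 - 1.645
z_β = 2.483

Power = Φ(z_β) = Φ(2.483) ≈ 0.993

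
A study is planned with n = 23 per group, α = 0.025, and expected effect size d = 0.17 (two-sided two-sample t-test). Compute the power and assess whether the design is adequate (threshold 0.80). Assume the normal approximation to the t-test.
Power ≈ 0.05; the study is underpowered (power < 0.80)

Power calculation (two-sample t-test, normal approximation):
z_β = d · √(n/2) - z_{α/2}
z_β = 0.17 · √(23/2) - 2.241
z_β = 0.17 · 3.391 - 2.241
z_β = -1.665

Power = Φ(z_β) = Φ(-1.665) ≈ 0.048

Effect size d = 0.17 is very small by Cohen's convention (0.2/0.5/0.8).

Threshold: power ≥ 0.80 is conventionally adequate.
Power ≈ 0.05 → the study is underpowered (power < 0.80).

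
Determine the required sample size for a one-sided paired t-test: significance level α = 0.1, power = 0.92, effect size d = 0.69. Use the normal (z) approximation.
n = 16 pairs

Sample size formula (paired t-test, normal approximation):
n = ((z_α + z_β) / d)²

z_α = 1.282 (for α = 0.1, one-sided)
z_β = 1.405 (for power = 0.92)
d = 0.69

n = ((1.282 + 1.405) / 0.69)²
n = (3.894)²
n ≈ 15.16
Round up to the next whole number: n = 16 pairs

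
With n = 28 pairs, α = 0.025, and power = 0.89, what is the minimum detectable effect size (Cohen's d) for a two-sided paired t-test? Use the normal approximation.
d ≈ 0.66

Minimum detectable effect (paired t-test, normal approximation):
d = (z_{α/2} + z_β) / √n
d = (2.241 + 1.227) / √28
d = 3.468 / 5.292
d ≈ 0.66

By Cohen's convention (0.2 small / 0.5 medium / 0.8 large): medium effect.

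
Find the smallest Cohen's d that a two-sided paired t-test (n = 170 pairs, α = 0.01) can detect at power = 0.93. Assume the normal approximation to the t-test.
d ≈ 0.31

Minimum detectable effect (paired t-test, normal approximation):
d = (z_{α/2} + z_β) / √n
d = (2.576 + 1.476) / √170
d = 4.052 / 13.038
d ≈ 0.31

By Cohen's convention (0.2 small / 0.5 medium / 0.8 large): small effect.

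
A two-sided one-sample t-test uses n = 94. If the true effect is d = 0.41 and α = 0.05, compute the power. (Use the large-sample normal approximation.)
Power ≈ 0.98

Power calculation (one-sample t-test, normal approximation):
z_β = d · √n - z_{α/2}
z_β = 0.41 · √94 - 1.960
z_β = 0.41 · 9.695 - 1.960
z_β = 2.015

Power = Φ(z_β) = Φ(2.015) ≈ 0.978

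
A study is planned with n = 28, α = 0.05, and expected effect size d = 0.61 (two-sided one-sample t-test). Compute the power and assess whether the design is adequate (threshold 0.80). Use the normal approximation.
Power ≈ 0.90; the study is adequately powered (power ≥ 0.80)

Power calculation (one-sample t-test, normal approximation):
z_β = d · √n - z_{α/2}
z_β = 0.61 · √28 - 1.960
z_β = 0.61 · 5.292 - 1.960
z_β = 1.268

Power = Φ(z_β) = Φ(1.268) ≈ 0.898

Effect size d = 0.61 is medium by Cohen's convention (0.2/0.5/0.8).

Threshold: power ≥ 0.80 is conventionally adequate.
Power ≈ 0.90 → the study is adequately powered (power ≥ 0.80).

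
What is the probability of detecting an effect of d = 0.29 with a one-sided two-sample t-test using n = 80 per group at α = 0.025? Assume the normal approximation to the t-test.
Power ≈ 0.45

Power calculation (two-sample t-test, normal approximation):
z_β = d · √(n/2) - z_α
z_β = 0.29 · √(80/2) - 1.960
z_β = 0.29 · 6.325 - 1.960
z_β = -0.126

Power = Φ(z_β) = Φ(-0.126) ≈ 0.450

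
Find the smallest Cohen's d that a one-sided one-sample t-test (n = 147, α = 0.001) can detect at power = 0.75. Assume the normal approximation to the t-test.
d ≈ 0.31

Minimum detectable effect (one-sample t-test, normal approximation):
d = (z_α + z_β) / √n
d = (3.090 + 0.674) / √147
d = 3.765 / 12.124
d ≈ 0.31

By Cohen's convention (0.2 small / 0.5 medium / 0.8 large): small effect.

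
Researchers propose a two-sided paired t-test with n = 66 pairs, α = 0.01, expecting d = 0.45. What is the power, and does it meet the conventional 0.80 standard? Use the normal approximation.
Power ≈ 0.86; the study is adequately powered (power ≥ 0.80)

Power calculation (paired t-test, normal approximation):
z_β = d · √n - z_{α/2}
z_β = 0.45 · √66 - 2.576
z_β = 0.45 · 8.124 - 2.576
z_β = 1.080

Power = Φ(z_β) = Φ(1.080) ≈ 0.860

Effect size d = 0.45 is small by Cohen's convention (0.2/0.5/0.8).

Threshold: power ≥ 0.80 is conventionally adequate.
Power ≈ 0.86 → the study is adequately powered (power ≥ 0.80).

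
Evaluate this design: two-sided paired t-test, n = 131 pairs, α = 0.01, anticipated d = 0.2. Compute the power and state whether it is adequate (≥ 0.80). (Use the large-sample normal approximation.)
Power ≈ 0.39; the study is underpowered (power < 0.80)

Power calculation (paired t-test, normal approximation):
z_β = d · √n - z_{α/2}
z_β = 0.2 · √131 - 2.576
z_β = 0.2 · 11.446 - 2.576
z_β = -0.287

Power = Φ(z_β) = Φ(-0.287) ≈ 0.387

Effect size d = 0.2 is small by Cohen's convention (0.2/0.5/0.8).

Threshold: power ≥ 0.80 is conventionally adequate.
Power ≈ 0.39 → the study is underpowered (power < 0.80).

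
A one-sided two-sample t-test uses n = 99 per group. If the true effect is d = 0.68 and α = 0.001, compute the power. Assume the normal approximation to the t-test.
Power ≈ 0.95

Power calculation (two-sample t-test, normal approximation):
z_β = d · √(n/2) - z_α
z_β = 0.68 · √(99/2) - 3.090
z_β = 0.68 · 7.036 - 3.090
z_β = 1.694

Power = Φ(z_β) = Φ(1.694) ≈ 0.955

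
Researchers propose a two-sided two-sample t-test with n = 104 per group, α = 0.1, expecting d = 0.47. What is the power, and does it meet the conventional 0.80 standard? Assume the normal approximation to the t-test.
Power ≈ 0.96; the study is adequately powered (power ≥ 0.80)

Power calculation (two-sample t-test, normal approximation):
z_β = d · √(n/2) - z_{α/2}
z_β = 0.47 · √(104/2) - 1.645
z_β = 0.47 · 7.211 - 1.645
z_β = 1.744

Power = Φ(z_β) = Φ(1.744) ≈ 0.959

Effect size d = 0.47 is small by Cohen's convention (0.2/0.5/0.8).

Threshold: power ≥ 0.80 is conventionally adequate.
Power ≈ 0.96 → the study is adequately powered (power ≥ 0.80).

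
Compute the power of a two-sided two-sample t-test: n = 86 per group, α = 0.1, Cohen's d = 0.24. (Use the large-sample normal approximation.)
Power ≈ 0.47

Power calculation (two-sample t-test, normal approximation):
z_β = d · √(n/2) - z_{α/2}
z_β = 0.24 · √(86/2) - 1.645
z_β = 0.24 · 6.557 - 1.645
z_β = -0.071

Power = Φ(z_β) = Φ(-0.071) ≈ 0.472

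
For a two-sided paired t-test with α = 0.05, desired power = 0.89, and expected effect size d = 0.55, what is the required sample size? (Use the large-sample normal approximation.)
n = 34 pairs

Sample size formula (paired t-test, normal approximation):
n = ((z_{α/2} + z_β) / d)²

z_{α/2} = 1.960 (for α = 0.05, two-sided)
z_β = 1.227 (for power = 0.89)
d = 0.55

n = ((1.960 + 1.227) / 0.55)²
n = (5.795)²
n ≈ 33.58
Round up to the next whole number: n = 34 pairs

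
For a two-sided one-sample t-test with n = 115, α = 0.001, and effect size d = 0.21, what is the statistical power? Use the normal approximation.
Power ≈ 0.15

Power calculation (one-sample t-test, normal approximation):
z_β = d · √n - z_{α/2}
z_β = 0.21 · √115 - 3.291
z_β = 0.21 · 10.724 - 3.291
z_β = -1.039

Power = Φ(z_β) = Φ(-1.039) ≈ 0.150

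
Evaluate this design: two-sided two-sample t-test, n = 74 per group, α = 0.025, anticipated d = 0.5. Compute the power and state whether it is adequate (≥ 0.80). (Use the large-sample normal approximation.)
Power ≈ 0.79; the study is underpowered (power < 0.80)

Power calculation (two-sample t-test, normal approximation):
z_β = d · √(n/2) - z_{α/2}
z_β = 0.5 · √(74/2) - 2.241
z_β = 0.5 · 6.083 - 2.241
z_β = 0.800

Power = Φ(z_β) = Φ(0.800) ≈ 0.788

Effect size d = 0.5 is medium by Cohen's convention (0.2/0.5/0.8).

Threshold: power ≥ 0.80 is conventionally adequate.
Power ≈ 0.79 → the study is underpowered (power < 0.80).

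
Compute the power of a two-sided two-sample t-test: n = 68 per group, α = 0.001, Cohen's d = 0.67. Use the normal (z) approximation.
Power ≈ 0.73

Power calculation (two-sample t-test, normal approximation):
z_β = d · √(n/2) - z_{α/2}
z_β = 0.67 · √(68/2) - 3.291
z_β = 0.67 · 5.831 - 3.291
z_β = 0.616

Power = Φ(z_β) = Φ(0.616) ≈ 0.731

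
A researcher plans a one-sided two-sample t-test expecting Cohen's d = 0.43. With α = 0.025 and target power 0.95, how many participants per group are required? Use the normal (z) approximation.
n = 141 per group

Sample size formula (two-sample t-test, normal approximation):
n = 2 · ((z_α + z_β) / d)²

z_α = 1.960 (for α = 0.025, one-sided)
z_β = 1.645 (for power = 0.95)
d = 0.43

n = 2 · ((1.960 + 1.645) / 0.43)²
n = 2 · (8.384)²
n ≈ 140.58
Round up to the next whole number: n = 141 per group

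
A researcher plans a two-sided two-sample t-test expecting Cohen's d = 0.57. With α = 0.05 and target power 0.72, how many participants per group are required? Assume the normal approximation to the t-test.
n = 40 per group

Sample size formula (two-sample t-test, normal approximation):
n = 2 · ((z_{α/2} + z_β) / d)²

z_{α/2} = 1.960 (for α = 0.05, two-sided)
z_β = 0.583 (for power = 0.72)
d = 0.57

n = 2 · ((1.960 + 0.583) / 0.57)²
n = 2 · (4.461)²
n ≈ 39.80
Round up to the next whole number: n = 40 per group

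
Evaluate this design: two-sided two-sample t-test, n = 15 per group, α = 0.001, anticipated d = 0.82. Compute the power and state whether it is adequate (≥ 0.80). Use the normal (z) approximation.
Power ≈ 0.15; the study is underpowered (power < 0.80)

Power calculation (two-sample t-test, normal approximation):
z_β = d · √(n/2) - z_{α/2}
z_β = 0.82 · √(15/2) - 3.291
z_β = 0.82 · 2.739 - 3.291
z_β = -1.045

Power = Φ(z_β) = Φ(-1.045) ≈ 0.148

Effect size d = 0.82 is large by Cohen's convention (0.2/0.5/0.8).

Threshold: power ≥ 0.80 is conventionally adequate.
Power ≈ 0.15 → the study is underpowered (power < 0.80).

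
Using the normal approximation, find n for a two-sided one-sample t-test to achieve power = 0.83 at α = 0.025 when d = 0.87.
n = 14

Sample size formula (one-sample t-test, normal approximation):
n = ((z_{α/2} + z_β) / d)²

z_{α/2} = 2.241 (for α = 0.025, two-sided)
z_β = 0.954 (for power = 0.83)
d = 0.87

n = ((2.241 + 0.954) / 0.87)²
n = (3.672)²
n ≈ 13.48
Round up to the next whole number: n = 14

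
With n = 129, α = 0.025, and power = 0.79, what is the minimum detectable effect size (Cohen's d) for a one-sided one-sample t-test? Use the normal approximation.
d ≈ 0.24

Minimum detectable effect (one-sample t-test, normal approximation):
d = (z_α + z_β) / √n
d = (1.960 + 0.806) / √129
d = 2.766 / 11.358
d ≈ 0.24

By Cohen's convention (0.2 small / 0.5 medium / 0.8 large): small effect.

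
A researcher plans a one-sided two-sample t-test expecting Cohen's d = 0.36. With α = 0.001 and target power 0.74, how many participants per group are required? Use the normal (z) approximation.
n = 216 per group

Sample size formula (two-sample t-test, normal approximation):
n = 2 · ((z_α + z_β) / d)²

z_α = 3.090 (for α = 0.001, one-sided)
z_β = 0.643 (for power = 0.74)
d = 0.36

n = 2 · ((3.090 + 0.643) / 0.36)²
n = 2 · (10.369)²
n ≈ 215.03
Round up to the next whole number: n = 216 per group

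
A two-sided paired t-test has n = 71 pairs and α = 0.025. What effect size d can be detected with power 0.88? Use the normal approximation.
d ≈ 0.41

Minimum detectable effect (paired t-test, normal approximation):
d = (z_{α/2} + z_β) / √n
d = (2.241 + 1.175) / √71
d = 3.416 / 8.426
d ≈ 0.41

By Cohen's convention (0.2 small / 0.5 medium / 0.8 large): small effect.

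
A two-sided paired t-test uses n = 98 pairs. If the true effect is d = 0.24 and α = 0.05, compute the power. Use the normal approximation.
Power ≈ 0.66

Power calculation (paired t-test, normal approximation):
z_β = d · √n - z_{α/2}
z_β = 0.24 · √98 - 1.960
z_β = 0.24 · 9.899 - 1.960
z_β = 0.416

Power = Φ(z_β) = Φ(0.416) ≈ 0.661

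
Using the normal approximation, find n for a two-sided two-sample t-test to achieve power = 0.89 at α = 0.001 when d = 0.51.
n = 157 per group

Sample size formula (two-sample t-test, normal approximation):
n = 2 · ((z_{α/2} + z_β) / d)²

z_{α/2} = 3.291 (for α = 0.001, two-sided)
z_β = 1.227 (for power = 0.89)
d = 0.51

n = 2 · ((3.291 + 1.227) / 0.51)²
n = 2 · (8.859)²
n ≈ 156.96
Round up to the next whole number: n = 157 per group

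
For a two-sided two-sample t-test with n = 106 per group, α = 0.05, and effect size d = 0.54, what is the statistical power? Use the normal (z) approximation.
Power ≈ 0.98

Power calculation (two-sample t-test, normal approximation):
z_β = d · √(n/2) - z_{α/2}
z_β = 0.54 · √(106/2) - 1.960
z_β = 0.54 · 7.280 - 1.960
z_β = 1.971

Power = Φ(z_β) = Φ(1.971) ≈ 0.976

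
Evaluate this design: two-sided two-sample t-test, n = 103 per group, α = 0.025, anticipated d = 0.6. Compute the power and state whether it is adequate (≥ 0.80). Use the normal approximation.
Power ≈ 0.98; the study is adequately powered (power ≥ 0.80)

Power calculation (two-sample t-test, normal approximation):
z_β = d · √(n/2) - z_{α/2}
z_β = 0.6 · √(103/2) - 2.241
z_β = 0.6 · 7.176 - 2.241
z_β = 2.064

Power = Φ(z_β) = Φ(2.064) ≈ 0.981

Effect size d = 0.6 is medium by Cohen's convention (0.2/0.5/0.8).

Threshold: power ≥ 0.80 is conventionally adequate.
Power ≈ 0.98 → the study is adequately powered (power ≥ 0.80).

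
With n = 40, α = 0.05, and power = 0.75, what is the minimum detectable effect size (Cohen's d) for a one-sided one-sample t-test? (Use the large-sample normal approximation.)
d ≈ 0.37

Minimum detectable effect (one-sample t-test, normal approximation):
d = (z_α + z_β) / √n
d = (1.645 + 0.674) / √40
d = 2.319 / 6.325
d ≈ 0.37

By Cohen's convention (0.2 small / 0.5 medium / 0.8 large): small effect.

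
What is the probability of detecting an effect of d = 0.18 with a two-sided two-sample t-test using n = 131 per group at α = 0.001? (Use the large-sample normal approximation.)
Power ≈ 0.03

Power calculation (two-sample t-test, normal approximation):
z_β = d · √(n/2) - z_{α/2}
z_β = 0.18 · √(131/2) - 3.291
z_β = 0.18 · 8.093 - 3.291
z_β = -1.834

Power = Φ(z_β) = Φ(-1.834) ≈ 0.033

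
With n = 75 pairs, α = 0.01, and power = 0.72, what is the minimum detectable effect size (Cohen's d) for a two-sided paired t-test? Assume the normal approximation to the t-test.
d ≈ 0.36

Minimum detectable effect (paired t-test, normal approximation):
d = (z_{α/2} + z_β) / √n
d = (2.576 + 0.583) / √75
d = 3.159 / 8.660
d ≈ 0.36

By Cohen's convention (0.2 small / 0.5 medium / 0.8 large): small effect.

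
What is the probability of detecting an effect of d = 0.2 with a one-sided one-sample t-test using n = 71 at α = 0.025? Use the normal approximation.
Power ≈ 0.39

Power calculation (one-sample t-test, normal approximation):
z_β = d · √n - z_α
z_β = 0.2 · √71 - 1.960
z_β = 0.2 · 8.426 - 1.960
z_β = -0.275

Power = Φ(z_β) = Φ(-0.275) ≈ 0.392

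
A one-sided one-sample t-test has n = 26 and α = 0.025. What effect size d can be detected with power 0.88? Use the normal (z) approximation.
d ≈ 0.61

Minimum detectable effect (one-sample t-test, normal approximation):
d = (z_α + z_β) / √n
d = (1.960 + 1.175) / √26
d = 3.135 / 5.099
d ≈ 0.61

By Cohen's convention (0.2 small / 0.5 medium / 0.8 large): medium effect.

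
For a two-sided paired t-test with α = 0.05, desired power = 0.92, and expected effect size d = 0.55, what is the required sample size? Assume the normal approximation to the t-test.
n = 38 pairs

Sample size formula (paired t-test, normal approximation):
n = ((z_{α/2} + z_β) / d)²

z_{α/2} = 1.960 (for α = 0.05, two-sided)
z_β = 1.405 (for power = 0.92)
d = 0.55

n = ((1.960 + 1.405) / 0.55)²
n = (6.118)²
n ≈ 37.43
Round up to the next whole number: n = 38 pairs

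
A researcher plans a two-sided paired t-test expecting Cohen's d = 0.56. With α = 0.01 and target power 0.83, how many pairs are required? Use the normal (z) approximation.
n = 40 pairs

Sample size formula (paired t-test, normal approximation):
n = ((z_{α/2} + z_β) / d)²

z_{α/2} = 2.576 (for α = 0.01, two-sided)
z_β = 0.954 (for power = 0.83)
d = 0.56

n = ((2.576 + 0.954) / 0.56)²
n = (6.304)²
n ≈ 39.74
Round up to the next whole number: n = 40 pairs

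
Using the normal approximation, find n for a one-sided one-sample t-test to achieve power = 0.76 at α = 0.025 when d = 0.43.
n = 39

Sample size formula (one-sample t-test, normal approximation):
n = ((z_α + z_β) / d)²

z_α = 1.960 (for α = 0.025, one-sided)
z_β = 0.706 (for power = 0.76)
d = 0.43

n = ((1.960 + 0.706) / 0.43)²
n = (6.200)²
n ≈ 38.44
Round up to the next whole number: n = 39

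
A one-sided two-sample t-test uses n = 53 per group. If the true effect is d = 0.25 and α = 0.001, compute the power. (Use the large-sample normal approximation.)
Power ≈ 0.04

Power calculation (two-sample t-test, normal approximation):
z_β = d · √(n/2) - z_α
z_β = 0.25 · √(53/2) - 3.090
z_β = 0.25 · 5.148 - 3.090
z_β = -1.803

Power = Φ(z_β) = Φ(-1.803) ≈ 0.036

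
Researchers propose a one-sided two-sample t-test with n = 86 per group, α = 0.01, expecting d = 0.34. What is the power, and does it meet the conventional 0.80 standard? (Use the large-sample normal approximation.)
Power ≈ 0.46; the study is underpowered (power < 0.80)

Power calculation (two-sample t-test, normal approximation):
z_β = d · √(n/2) - z_α
z_β = 0.34 · √(86/2) - 2.326
z_β = 0.34 · 6.557 - 2.326
z_β = -0.097

Power = Φ(z_β) = Φ(-0.097) ≈ 0.461

Effect size d = 0.34 is small by Cohen's convention (0.2/0.5/0.8).

Threshold: power ≥ 0.80 is conventionally adequate.
Power ≈ 0.46 → the study is underpowered (power < 0.80).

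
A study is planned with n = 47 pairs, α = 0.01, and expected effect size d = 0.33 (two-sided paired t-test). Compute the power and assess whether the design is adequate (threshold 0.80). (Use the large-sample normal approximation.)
Power ≈ 0.38; the study is underpowered (power < 0.80)

Power calculation (paired t-test, normal approximation):
z_β = d · √n - z_{α/2}
z_β = 0.33 · √47 - 2.576
z_β = 0.33 · 6.856 - 2.576
z_β = -0.313

Power = Φ(z_β) = Φ(-0.313) ≈ 0.377

Effect size d = 0.33 is small by Cohen's convention (0.2/0.5/0.8).

Threshold: power ≥ 0.80 is conventionally adequate.
Power ≈ 0.38 → the study is underpowered (power < 0.80).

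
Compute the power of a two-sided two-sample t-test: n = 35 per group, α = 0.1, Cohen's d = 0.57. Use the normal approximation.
Power ≈ 0.77

Power calculation (two-sample t-test, normal approximation):
z_β = d · √(n/2) - z_{α/2}
z_β = 0.57 · √(35/2) - 1.645
z_β = 0.57 · 4.183 - 1.645
z_β = 0.740

Power = Φ(z_β) = Φ(0.740) ≈ 0.770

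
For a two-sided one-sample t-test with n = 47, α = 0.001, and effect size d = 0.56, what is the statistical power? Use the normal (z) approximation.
Power ≈ 0.71

Power calculation (one-sample t-test, normal approximation):
z_β = d · √n - z_{α/2}
z_β = 0.56 · √47 - 3.291
z_β = 0.56 · 6.856 - 3.291
z_β = 0.549

Power = Φ(z_β) = Φ(0.549) ≈ 0.708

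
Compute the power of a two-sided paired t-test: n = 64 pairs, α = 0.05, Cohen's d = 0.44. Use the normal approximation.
Power ≈ 0.94

Power calculation (paired t-test, normal approximation):
z_β = d · √n - z_{α/2}
z_β = 0.44 · √64 - 1.960
z_β = 0.44 · 8.000 - 1.960
z_β = 1.560

Power = Φ(z_β) = Φ(1.560) ≈ 0.941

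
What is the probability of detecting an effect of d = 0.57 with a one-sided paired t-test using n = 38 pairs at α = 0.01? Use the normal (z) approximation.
Power ≈ 0.88

Power calculation (paired t-test, normal approximation):
z_β = d · √n - z_α
z_β = 0.57 · √38 - 2.326
z_β = 0.57 · 6.164 - 2.326
z_β = 1.187

Power = Φ(z_β) = Φ(1.187) ≈ 0.882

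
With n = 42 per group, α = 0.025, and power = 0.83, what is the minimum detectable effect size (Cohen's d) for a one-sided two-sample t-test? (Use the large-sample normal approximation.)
d ≈ 0.64

Minimum detectable effect (two-sample t-test, normal approximation):
d = (z_α + z_β) / √(n/2)
d = (1.960 + 0.954) / √(42/2)
d = 2.914 / 4.583
d ≈ 0.64

By Cohen's convention (0.2 small / 0.5 medium / 0.8 large): medium effect.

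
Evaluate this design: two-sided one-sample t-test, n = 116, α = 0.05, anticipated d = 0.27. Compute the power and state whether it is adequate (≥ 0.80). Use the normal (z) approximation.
Power ≈ 0.83; the study is adequately powered (power ≥ 0.80)

Power calculation (one-sample t-test, normal approximation):
z_β = d · √n - z_{α/2}
z_β = 0.27 · √116 - 1.960
z_β = 0.27 · 10.770 - 1.960
z_β = 0.948

Power = Φ(z_β) = Φ(0.948) ≈ 0.828

Effect size d = 0.27 is small by Cohen's convention (0.2/0.5/0.8).

Threshold: power ≥ 0.80 is conventionally adequate.
Power ≈ 0.83 → the study is adequately powered (power ≥ 0.80).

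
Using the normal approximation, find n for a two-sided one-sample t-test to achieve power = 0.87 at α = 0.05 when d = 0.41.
n = 57

Sample size formula (one-sample t-test, normal approximation):
n = ((z_{α/2} + z_β) / d)²

z_{α/2} = 1.960 (for α = 0.05, two-sided)
z_β = 1.126 (for power = 0.87)
d = 0.41

n = ((1.960 + 1.126) / 0.41)²
n = (7.527)²
n ≈ 56.66
Round up to the next whole number: n = 57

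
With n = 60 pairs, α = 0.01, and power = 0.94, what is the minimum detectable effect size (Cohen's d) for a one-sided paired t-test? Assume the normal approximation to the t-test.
d ≈ 0.50

Minimum detectable effect (paired t-test, normal approximation):
d = (z_α + z_β) / √n
d = (2.326 + 1.555) / √60
d = 3.881 / 7.746
d ≈ 0.50

By Cohen's convention (0.2 small / 0.5 medium / 0.8 large): medium effect.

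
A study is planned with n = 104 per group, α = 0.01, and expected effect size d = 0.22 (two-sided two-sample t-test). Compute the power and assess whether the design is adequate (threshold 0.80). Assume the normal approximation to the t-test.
Power ≈ 0.16; the study is underpowered (power < 0.80)

Power calculation (two-sample t-test, normal approximation):
z_β = d · √(n/2) - z_{α/2}
z_β = 0.22 · √(104/2) - 2.576
z_β = 0.22 · 7.211 - 2.576
z_β = -0.989

Power = Φ(z_β) = Φ(-0.989) ≈ 0.161

Effect size d = 0.22 is small by Cohen's convention (0.2/0.5/0.8).

Threshold: power ≥ 0.80 is conventionally adequate.
Power ≈ 0.16 → the study is underpowered (power < 0.80).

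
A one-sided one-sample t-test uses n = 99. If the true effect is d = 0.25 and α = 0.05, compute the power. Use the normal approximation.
Power ≈ 0.80

Power calculation (one-sample t-test, normal approximation):
z_β = d · √n - z_α
z_β = 0.25 · √99 - 1.645
z_β = 0.25 · 9.950 - 1.645
z_β = 0.843

Power = Φ(z_β) = Φ(0.843) ≈ 0.800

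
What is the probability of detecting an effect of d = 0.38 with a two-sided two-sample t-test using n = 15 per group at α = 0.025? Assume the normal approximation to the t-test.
Power ≈ 0.11

Power calculation (two-sample t-test, normal approximation):
z_β = d · √(n/2) - z_{α/2}
z_β = 0.38 · √(15/2) - 2.241
z_β = 0.38 · 2.739 - 2.241
z_β = -1.201

Power = Φ(z_β) = Φ(-1.201) ≈ 0.115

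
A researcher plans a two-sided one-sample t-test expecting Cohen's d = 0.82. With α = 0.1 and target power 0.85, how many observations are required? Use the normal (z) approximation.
n = 11

Sample size formula (one-sample t-test, normal approximation):
n = ((z_{α/2} + z_β) / d)²

z_{α/2} = 1.645 (for α = 0.1, two-sided)
z_β = 1.036 (for power = 0.85)
d = 0.82

n = ((1.645 + 1.036) / 0.82)²
n = (3.270)²
n ≈ 10.69
Round up to the next whole number: n = 11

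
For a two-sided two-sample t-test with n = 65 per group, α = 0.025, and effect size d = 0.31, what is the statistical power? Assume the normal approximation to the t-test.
Power ≈ 0.32

Power calculation (two-sample t-test, normal approximation):
z_β = d · √(n/2) - z_{α/2}
z_β = 0.31 · √(65/2) - 2.241
z_β = 0.31 · 5.701 - 2.241
z_β = -0.474

Power = Φ(z_β) = Φ(-0.474) ≈ 0.318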